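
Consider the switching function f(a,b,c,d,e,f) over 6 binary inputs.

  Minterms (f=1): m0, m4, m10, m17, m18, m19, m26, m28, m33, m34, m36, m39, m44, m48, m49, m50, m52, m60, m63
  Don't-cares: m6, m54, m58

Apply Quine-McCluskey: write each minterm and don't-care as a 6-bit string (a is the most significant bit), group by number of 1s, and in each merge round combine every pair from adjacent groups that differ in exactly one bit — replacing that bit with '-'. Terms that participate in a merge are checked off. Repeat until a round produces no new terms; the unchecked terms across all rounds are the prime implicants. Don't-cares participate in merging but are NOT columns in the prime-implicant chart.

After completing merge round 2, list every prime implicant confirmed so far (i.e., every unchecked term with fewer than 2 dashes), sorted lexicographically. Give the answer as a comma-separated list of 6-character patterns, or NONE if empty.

[col 0] 000000*, 000100*, 000110*, 001010*, 010001*, 010010*, 010011*, 011010*, 011100*, 100001*, 100010*, 100100*, 100111, 101100*, 110000*, 110001*, 110010*, 110100*, 110110*, 111010*, 111100*, 111111
[col 1] -00100, -10001, -10010*, -11010*, -11100, 0-1010, 000-00, 0001-0, 01-010*, 0100-1, 01001-, 1-0001, 1-0010, 1-0100*, 1-1100*, 10-100*, 11-010*, 11-100*, 110-00*, 110-10*, 1100-0*, 11000-, 1101-0*
[col 2] -1-010, 1--100, 110--0
Prime implicants: -00100, -1-010, -10001, -11100, 0-1010, 000-00, 0001-0, 0100-1, 01001-, 1--100, 1-0001, 1-0010, 100111, 110--0, 11000-, 111111

-00100, -10001, -11100, 0-1010, 000-00, 0001-0, 0100-1, 01001-, 1-0001, 1-0010, 100111, 11000-, 111111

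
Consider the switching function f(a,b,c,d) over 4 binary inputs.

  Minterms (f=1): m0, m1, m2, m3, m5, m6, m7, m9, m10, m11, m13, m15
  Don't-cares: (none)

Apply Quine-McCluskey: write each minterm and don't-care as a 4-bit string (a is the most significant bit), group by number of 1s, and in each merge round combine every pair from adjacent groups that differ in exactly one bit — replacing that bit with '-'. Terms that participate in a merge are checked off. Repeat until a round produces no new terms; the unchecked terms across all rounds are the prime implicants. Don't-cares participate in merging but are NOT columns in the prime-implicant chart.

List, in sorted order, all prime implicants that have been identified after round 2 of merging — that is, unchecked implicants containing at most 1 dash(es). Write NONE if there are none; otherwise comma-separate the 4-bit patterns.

NONE

Round 0: 0000✓ 0001✓ 0010✓ 0011✓ 0101✓ 0110✓ 0111✓ 1001✓ 1010✓ 1011✓ 1101✓ 1111✓
Round 1: -001✓ -010✓ -011✓ -101✓ -111✓ 0-01✓ 0-10✓ 0-11✓ 00-0✓ 00-1✓ 000-✓ 001-✓ 01-1✓ 011-✓ 1-01✓ 1-11✓ 10-1✓ 101-✓ 11-1✓
Round 2: --01✓ --11✓ -0-1✓ -01- -1-1✓ 0--1✓ 0-1- 00-- 1--1✓
Round 3: ---1
PIs = {---1, -01-, 0-1-, 00--}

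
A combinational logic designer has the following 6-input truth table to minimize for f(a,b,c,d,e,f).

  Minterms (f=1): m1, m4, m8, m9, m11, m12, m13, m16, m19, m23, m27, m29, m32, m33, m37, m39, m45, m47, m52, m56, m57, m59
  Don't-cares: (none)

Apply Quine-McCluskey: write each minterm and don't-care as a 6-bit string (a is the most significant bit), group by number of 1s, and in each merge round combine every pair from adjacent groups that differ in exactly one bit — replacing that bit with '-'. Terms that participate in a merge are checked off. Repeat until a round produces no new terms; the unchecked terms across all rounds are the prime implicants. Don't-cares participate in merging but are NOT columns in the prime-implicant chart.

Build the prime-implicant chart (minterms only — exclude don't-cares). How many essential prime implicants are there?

9

[col 0] 000001*, 000100*, 001000*, 001001*, 001011*, 001100*, 001101*, 010000, 010011*, 010111*, 011011*, 011101*, 100000*, 100001*, 100101*, 100111*, 101101*, 101111*, 110100, 111000*, 111001*, 111011*
[col 1] -00001, -01101, -11011, 0-1011, 0-1101, 00-001, 00-100, 001-00*, 001-01*, 0010-1, 00100-*, 00110-*, 01-011, 010-11, 10-101*, 10-111*, 100-01, 10000-, 1001-1*, 1011-1*, 1110-1, 11100-
[col 2] 001-0-, 10-1-1
Prime implicants: -00001, -01101, -11011, 0-1011, 0-1101, 00-001, 00-100, 001-0-, 0010-1, 01-011, 010-11, 010000, 10-1-1, 100-01, 10000-, 110100, 1110-1, 11100-
PI chart (minterm → PIs covering it):
  1 | -00001,00-001
  4 | 00-100  (sole → essential)
  8 | 001-0-  (sole → essential)
  9 | 00-001,001-0-,0010-1
  11 | 0-1011,0010-1
  12 | 00-100,001-0-
  13 | -01101,0-1101,001-0-
  16 | 010000  (sole → essential)
  19 | 01-011,010-11
  23 | 010-11  (sole → essential)
  27 | -11011,0-1011,01-011
  29 | 0-1101  (sole → essential)
  32 | 10000-  (sole → essential)
  33 | -00001,100-01,10000-
  37 | 10-1-1,100-01
  39 | 10-1-1  (sole → essential)
  45 | -01101,10-1-1
  47 | 10-1-1  (sole → essential)
  52 | 110100  (sole → essential)
  56 | 11100-  (sole → essential)
  57 | 1110-1,11100-
  59 | -11011,1110-1
Essential prime implicants: 0-1101, 00-100, 001-0-, 010-11, 010000, 10-1-1, 10000-, 110100, 11100-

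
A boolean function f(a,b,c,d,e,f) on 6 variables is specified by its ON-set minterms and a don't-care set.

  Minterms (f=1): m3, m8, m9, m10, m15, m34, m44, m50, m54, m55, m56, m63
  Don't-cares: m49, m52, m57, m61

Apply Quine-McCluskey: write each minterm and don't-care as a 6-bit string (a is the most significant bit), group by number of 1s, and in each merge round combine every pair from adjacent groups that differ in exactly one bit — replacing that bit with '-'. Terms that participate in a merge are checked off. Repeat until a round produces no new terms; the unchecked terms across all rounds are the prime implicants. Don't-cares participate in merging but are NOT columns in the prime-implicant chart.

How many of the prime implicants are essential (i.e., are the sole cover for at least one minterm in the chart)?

7

size-2^0 implicants → 000011  001000(✓)  001001(✓)  001010(✓)  001111  100010(✓)  101100  110001(✓)  110010(✓)  110100(✓)  110110(✓)  110111(✓)  111000(✓)  111001(✓)  111101(✓)  111111(✓)
size-2^1 implicants → 0010-0  00100-  1-0010  11-001  11-111  110-10  1101-0  11011-  111-01  11100-  1111-1
Unchecked terms (primes): 000011, 0010-0, 00100-, 001111, 1-0010, 101100, 11-001, 11-111, 110-10, 1101-0, 11011-, 111-01, 11100-, 1111-1
Minterm coverage:
  m3 ⊆ 000011 [E]
  m8 ⊆ 0010-0,00100-
  m9 ⊆ 00100- [E]
  m10 ⊆ 0010-0 [E]
  m15 ⊆ 001111 [E]
  m34 ⊆ 1-0010 [E]
  m44 ⊆ 101100 [E]
  m50 ⊆ 1-0010,110-10
  m54 ⊆ 110-10,1101-0,11011-
  m55 ⊆ 11-111,11011-
  m56 ⊆ 11100- [E]
  m63 ⊆ 11-111,1111-1
E = {000011, 0010-0, 00100-, 001111, 1-0010, 101100, 11100-}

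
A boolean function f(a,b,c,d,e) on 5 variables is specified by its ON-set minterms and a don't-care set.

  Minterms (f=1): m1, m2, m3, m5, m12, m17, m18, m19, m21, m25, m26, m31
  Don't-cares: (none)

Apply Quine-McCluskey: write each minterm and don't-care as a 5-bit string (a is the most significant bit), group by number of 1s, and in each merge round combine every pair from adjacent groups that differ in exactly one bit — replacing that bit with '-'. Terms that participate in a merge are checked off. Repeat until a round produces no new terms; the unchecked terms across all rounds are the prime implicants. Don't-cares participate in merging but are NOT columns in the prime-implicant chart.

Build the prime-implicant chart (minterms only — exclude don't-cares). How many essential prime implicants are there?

Round 0: 00001✓ 00010✓ 00011✓ 00101✓ 01100 10001✓ 10010✓ 10011✓ 10101✓ 11001✓ 11010✓ 11111
Round 1: -0001✓ -0010✓ -0011✓ -0101✓ 00-01✓ 000-1✓ 0001-✓ 1-001 1-010 10-01✓ 100-1✓ 1001-✓
Round 2: -0-01 -00-1 -001-
PIs = {-0-01, -00-1, -001-, 01100, 1-001, 1-010, 11111}
Coverage chart:
  m1: -0-01,-00-1
  m2: -001- ←essential
  m3: -00-1,-001-
  m5: -0-01 ←essential
  m12: 01100 ←essential
  m17: -0-01,-00-1,1-001
  m18: -001-,1-010
  m19: -00-1,-001-
  m21: -0-01 ←essential
  m25: 1-001 ←essential
  m26: 1-010 ←essential
  m31: 11111 ←essential
Essential: -0-01, -001-, 01100, 1-001, 1-010, 11111

6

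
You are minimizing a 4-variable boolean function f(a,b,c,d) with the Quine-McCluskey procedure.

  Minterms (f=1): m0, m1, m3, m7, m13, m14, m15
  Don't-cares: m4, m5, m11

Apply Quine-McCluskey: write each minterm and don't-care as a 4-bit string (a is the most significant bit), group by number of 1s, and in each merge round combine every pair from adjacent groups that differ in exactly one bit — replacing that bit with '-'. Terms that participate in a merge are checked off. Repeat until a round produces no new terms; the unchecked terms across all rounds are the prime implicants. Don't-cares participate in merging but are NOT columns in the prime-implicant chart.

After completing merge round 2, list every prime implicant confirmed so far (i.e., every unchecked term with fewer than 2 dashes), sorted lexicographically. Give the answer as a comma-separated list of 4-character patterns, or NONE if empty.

[col 0] 0000*, 0001*, 0011*, 0100*, 0101*, 0111*, 1011*, 1101*, 1110*, 1111*
[col 1] -011*, -101*, -111*, 0-00*, 0-01*, 0-11*, 00-1*, 000-*, 01-1*, 010-*, 1-11*, 11-1*, 111-
[col 2] --11, -1-1, 0--1, 0-0-
Prime implicants: --11, -1-1, 0--1, 0-0-, 111-

111-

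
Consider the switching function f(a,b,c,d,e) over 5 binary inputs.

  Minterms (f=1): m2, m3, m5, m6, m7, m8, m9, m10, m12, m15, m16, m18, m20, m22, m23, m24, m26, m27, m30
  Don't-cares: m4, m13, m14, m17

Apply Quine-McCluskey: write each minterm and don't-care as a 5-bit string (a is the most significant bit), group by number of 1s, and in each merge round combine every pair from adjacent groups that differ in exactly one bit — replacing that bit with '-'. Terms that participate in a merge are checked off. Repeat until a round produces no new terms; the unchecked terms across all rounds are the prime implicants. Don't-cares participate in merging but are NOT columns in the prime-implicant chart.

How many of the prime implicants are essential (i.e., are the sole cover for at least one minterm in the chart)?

6

[col 0] 00010*, 00011*, 00100*, 00101*, 00110*, 00111*, 01000*, 01001*, 01010*, 01100*, 01101*, 01110*, 01111*, 10000*, 10001*, 10010*, 10100*, 10110*, 10111*, 11000*, 11010*, 11011*, 11110*
[col 1] -0010*, -0100*, -0110*, -0111*, -1000*, -1010*, -1110*, 0-010*, 0-100*, 0-101*, 0-110*, 0-111*, 00-10*, 00-11*, 0001-*, 001-0*, 001-1*, 0010-*, 0011-*, 01-00*, 01-01*, 01-10*, 010-0*, 0100-*, 011-0*, 011-1*, 0110-*, 0111-*, 1-000*, 1-010*, 1-110*, 10-00*, 10-10*, 100-0*, 1000-, 101-0*, 1011-*, 11-10*, 110-0*, 1101-
[col 2] --010*, --110*, -0-10*, -01-0, -011-, -1-10*, -10-0, 0--10*, 0-1-0*, 0-1-1*, 0-10-*, 0-11-*, 00-1-, 001--*, 01--0, 01-0-, 011--*, 1--10*, 1-0-0, 10--0
[col 3] ---10, 0-1--
Prime implicants: ---10, -01-0, -011-, -10-0, 0-1--, 00-1-, 01--0, 01-0-, 1-0-0, 10--0, 1000-, 1101-
PI chart (minterm → PIs covering it):
  2 | ---10,00-1-
  3 | 00-1-  (sole → essential)
  5 | 0-1--  (sole → essential)
  6 | ---10,-01-0,-011-,0-1--,00-1-
  7 | -011-,0-1--,00-1-
  8 | -10-0,01--0,01-0-
  9 | 01-0-  (sole → essential)
  10 | ---10,-10-0,01--0
  12 | 0-1--,01--0,01-0-
  15 | 0-1--  (sole → essential)
  16 | 1-0-0,10--0,1000-
  18 | ---10,1-0-0,10--0
  20 | -01-0,10--0
  22 | ---10,-01-0,-011-,10--0
  23 | -011-  (sole → essential)
  24 | -10-0,1-0-0
  26 | ---10,-10-0,1-0-0,1101-
  27 | 1101-  (sole → essential)
  30 | ---10  (sole → essential)
Essential prime implicants: ---10, -011-, 0-1--, 00-1-, 01-0-, 1101-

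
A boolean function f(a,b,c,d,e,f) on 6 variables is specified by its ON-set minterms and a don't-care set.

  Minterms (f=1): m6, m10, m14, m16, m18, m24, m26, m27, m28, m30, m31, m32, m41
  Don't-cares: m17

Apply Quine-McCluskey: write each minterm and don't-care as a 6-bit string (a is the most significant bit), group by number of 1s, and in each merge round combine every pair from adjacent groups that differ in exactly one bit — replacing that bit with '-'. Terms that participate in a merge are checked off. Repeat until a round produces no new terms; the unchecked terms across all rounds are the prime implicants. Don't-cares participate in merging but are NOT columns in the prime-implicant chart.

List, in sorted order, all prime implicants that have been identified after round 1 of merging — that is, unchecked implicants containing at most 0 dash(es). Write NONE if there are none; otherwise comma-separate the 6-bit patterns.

Round 0: 000110✓ 001010✓ 001110✓ 010000✓ 010001✓ 010010✓ 011000✓ 011010✓ 011011✓ 011100✓ 011110✓ 011111✓ 100000 101001
Round 1: 0-1010✓ 0-1110✓ 00-110 001-10✓ 01-000✓ 01-010✓ 0100-0✓ 01000- 011-00✓ 011-10✓ 011-11✓ 0110-0✓ 01101-✓ 0111-0✓ 01111-✓
Round 2: 0-1-10 01-0-0 011--0 011-1-
PIs = {0-1-10, 00-110, 01-0-0, 01000-, 011--0, 011-1-, 100000, 101001}

100000, 101001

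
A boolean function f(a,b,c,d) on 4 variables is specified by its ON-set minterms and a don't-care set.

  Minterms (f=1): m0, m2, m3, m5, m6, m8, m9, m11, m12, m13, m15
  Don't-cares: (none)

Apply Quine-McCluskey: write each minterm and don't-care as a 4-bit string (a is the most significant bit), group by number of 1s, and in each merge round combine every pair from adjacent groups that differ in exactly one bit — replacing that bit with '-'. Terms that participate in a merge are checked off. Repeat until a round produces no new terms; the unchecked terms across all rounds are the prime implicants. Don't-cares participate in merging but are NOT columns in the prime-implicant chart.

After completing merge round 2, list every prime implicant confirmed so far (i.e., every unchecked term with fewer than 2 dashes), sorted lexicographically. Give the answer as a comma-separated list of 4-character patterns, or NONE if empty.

size-2^0 implicants → 0000(✓)  0010(✓)  0011(✓)  0101(✓)  0110(✓)  1000(✓)  1001(✓)  1011(✓)  1100(✓)  1101(✓)  1111(✓)
size-2^1 implicants → -000  -011  -101  0-10  00-0  001-  1-00(✓)  1-01(✓)  1-11(✓)  10-1(✓)  100-(✓)  11-1(✓)  110-(✓)
size-2^2 implicants → 1--1  1-0-
Unchecked terms (primes): -000, -011, -101, 0-10, 00-0, 001-, 1--1, 1-0-

-000, -011, -101, 0-10, 00-0, 001-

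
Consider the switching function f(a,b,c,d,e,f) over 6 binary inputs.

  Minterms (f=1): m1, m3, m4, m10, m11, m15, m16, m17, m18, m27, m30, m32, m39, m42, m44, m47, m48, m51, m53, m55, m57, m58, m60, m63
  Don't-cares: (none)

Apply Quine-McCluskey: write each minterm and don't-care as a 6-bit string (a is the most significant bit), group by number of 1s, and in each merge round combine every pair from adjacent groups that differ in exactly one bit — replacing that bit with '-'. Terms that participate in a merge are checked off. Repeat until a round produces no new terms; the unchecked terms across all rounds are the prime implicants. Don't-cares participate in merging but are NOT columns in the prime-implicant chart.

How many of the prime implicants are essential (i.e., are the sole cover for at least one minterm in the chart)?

11

size-2^0 implicants → 000001(✓)  000011(✓)  000100  001010(✓)  001011(✓)  001111(✓)  010000(✓)  010001(✓)  010010(✓)  011011(✓)  011110  100000(✓)  100111(✓)  101010(✓)  101100(✓)  101111(✓)  110000(✓)  110011(✓)  110101(✓)  110111(✓)  111001  111010(✓)  111100(✓)  111111(✓)
size-2^1 implicants → -01010  -01111  -10000  0-0001  0-1011  00-011  0000-1  001-11  00101-  0100-0  01000-  1-0000  1-0111(✓)  1-1010  1-1100  1-1111(✓)  10-111(✓)  11-111(✓)  110-11  1101-1
size-2^2 implicants → 1--111
Unchecked terms (primes): -01010, -01111, -10000, 0-0001, 0-1011, 00-011, 0000-1, 000100, 001-11, 00101-, 0100-0, 01000-, 011110, 1--111, 1-0000, 1-1010, 1-1100, 110-11, 1101-1, 111001
Minterm coverage:
  m1 ⊆ 0-0001,0000-1
  m3 ⊆ 00-011,0000-1
  m4 ⊆ 000100 [E]
  m10 ⊆ -01010,00101-
  m11 ⊆ 0-1011,00-011,001-11,00101-
  m15 ⊆ -01111,001-11
  m16 ⊆ -10000,0100-0,01000-
  m17 ⊆ 0-0001,01000-
  m18 ⊆ 0100-0 [E]
  m27 ⊆ 0-1011 [E]
  m30 ⊆ 011110 [E]
  m32 ⊆ 1-0000 [E]
  m39 ⊆ 1--111 [E]
  m42 ⊆ -01010,1-1010
  m44 ⊆ 1-1100 [E]
  m47 ⊆ -01111,1--111
  m48 ⊆ -10000,1-0000
  m51 ⊆ 110-11 [E]
  m53 ⊆ 1101-1 [E]
  m55 ⊆ 1--111,110-11,1101-1
  m57 ⊆ 111001 [E]
  m58 ⊆ 1-1010 [E]
  m60 ⊆ 1-1100 [E]
  m63 ⊆ 1--111 [E]
E = {0-1011, 000100, 0100-0, 011110, 1--111, 1-0000, 1-1010, 1-1100, 110-11, 1101-1, 111001}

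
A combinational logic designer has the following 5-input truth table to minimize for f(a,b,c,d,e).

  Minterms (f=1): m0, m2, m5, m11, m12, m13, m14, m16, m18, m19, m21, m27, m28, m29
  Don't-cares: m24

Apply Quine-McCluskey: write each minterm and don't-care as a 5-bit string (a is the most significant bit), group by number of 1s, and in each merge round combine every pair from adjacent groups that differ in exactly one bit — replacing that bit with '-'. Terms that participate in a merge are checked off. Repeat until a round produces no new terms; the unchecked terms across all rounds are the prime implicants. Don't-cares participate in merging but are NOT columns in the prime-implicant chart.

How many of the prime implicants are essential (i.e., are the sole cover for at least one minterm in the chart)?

[col 0] 00000*, 00010*, 00101*, 01011*, 01100*, 01101*, 01110*, 10000*, 10010*, 10011*, 10101*, 11000*, 11011*, 11100*, 11101*
[col 1] -0000*, -0010*, -0101*, -1011, -1100*, -1101*, 0-101*, 000-0*, 011-0, 0110-*, 1-000, 1-011, 1-101*, 100-0*, 1001-, 11-00, 1110-*
[col 2] --101, -00-0, -110-
Prime implicants: --101, -00-0, -1011, -110-, 011-0, 1-000, 1-011, 1001-, 11-00
PI chart (minterm → PIs covering it):
  0 | -00-0  (sole → essential)
  2 | -00-0  (sole → essential)
  5 | --101  (sole → essential)
  11 | -1011  (sole → essential)
  12 | -110-,011-0
  13 | --101,-110-
  14 | 011-0  (sole → essential)
  16 | -00-0,1-000
  18 | -00-0,1001-
  19 | 1-011,1001-
  21 | --101  (sole → essential)
  27 | -1011,1-011
  28 | -110-,11-00
  29 | --101,-110-
Essential prime implicants: --101, -00-0, -1011, 011-0

4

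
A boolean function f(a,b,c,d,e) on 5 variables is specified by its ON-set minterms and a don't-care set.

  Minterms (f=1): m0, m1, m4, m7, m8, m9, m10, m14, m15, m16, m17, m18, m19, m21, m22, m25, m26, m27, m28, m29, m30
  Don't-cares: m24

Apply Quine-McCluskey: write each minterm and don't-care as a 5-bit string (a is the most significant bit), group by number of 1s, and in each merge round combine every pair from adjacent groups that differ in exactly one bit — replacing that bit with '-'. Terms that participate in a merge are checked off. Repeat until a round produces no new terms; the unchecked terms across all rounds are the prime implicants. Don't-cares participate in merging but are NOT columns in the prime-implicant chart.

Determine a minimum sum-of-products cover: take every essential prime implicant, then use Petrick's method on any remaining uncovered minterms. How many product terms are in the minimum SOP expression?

8

Round 0: 00000✓ 00001✓ 00100✓ 00111✓ 01000✓ 01001✓ 01010✓ 01110✓ 01111✓ 10000✓ 10001✓ 10010✓ 10011✓ 10101✓ 10110✓ 11000✓ 11001✓ 11010✓ 11011✓ 11100✓ 11101✓ 11110✓
Round 1: -0000✓ -0001✓ -1000✓ -1001✓ -1010✓ -1110✓ 0-000✓ 0-001✓ 0-111 00-00 0000-✓ 01-10✓ 010-0✓ 0100-✓ 0111- 1-000✓ 1-001✓ 1-010✓ 1-011✓ 1-101✓ 1-110✓ 10-01✓ 10-10✓ 100-0✓ 100-1✓ 1000-✓ 1001-✓ 11-00✓ 11-01✓ 11-10✓ 110-0✓ 110-1✓ 1100-✓ 1101-✓ 111-0✓ 1110-✓
Round 2: --000✓ --001✓ -000-✓ -1-10 -10-0 -100-✓ 0-00-✓ 1--01 1--10 1-0-0✓ 1-0-1✓ 1-00-✓ 1-01-✓ 100--✓ 11--0 11-0- 110--✓
Round 3: --00- 1-0--
PIs = {--00-, -1-10, -10-0, 0-111, 00-00, 0111-, 1--01, 1--10, 1-0--, 11--0, 11-0-}
Coverage chart:
  m0: --00-,00-00
  m1: --00- ←essential
  m4: 00-00 ←essential
  m7: 0-111 ←essential
  m8: --00-,-10-0
  m9: --00- ←essential
  m10: -1-10,-10-0
  m14: -1-10,0111-
  m15: 0-111,0111-
  m16: --00-,1-0--
  m17: --00-,1--01,1-0--
  m18: 1--10,1-0--
  m19: 1-0-- ←essential
  m21: 1--01 ←essential
  m22: 1--10 ←essential
  m25: --00-,1--01,1-0--,11-0-
  m26: -1-10,-10-0,1--10,1-0--,11--0
  m27: 1-0-- ←essential
  m28: 11--0,11-0-
  m29: 1--01,11-0-
  m30: -1-10,1--10,11--0
Essential: --00-, 0-111, 00-00, 1--01, 1--10, 1-0--
Petrick residual → -1-10, 11--0
Min cover (8 terms): c'd' + bde' + a'cde + a'b'd'e' + ad'e + ade' + ac' + abe'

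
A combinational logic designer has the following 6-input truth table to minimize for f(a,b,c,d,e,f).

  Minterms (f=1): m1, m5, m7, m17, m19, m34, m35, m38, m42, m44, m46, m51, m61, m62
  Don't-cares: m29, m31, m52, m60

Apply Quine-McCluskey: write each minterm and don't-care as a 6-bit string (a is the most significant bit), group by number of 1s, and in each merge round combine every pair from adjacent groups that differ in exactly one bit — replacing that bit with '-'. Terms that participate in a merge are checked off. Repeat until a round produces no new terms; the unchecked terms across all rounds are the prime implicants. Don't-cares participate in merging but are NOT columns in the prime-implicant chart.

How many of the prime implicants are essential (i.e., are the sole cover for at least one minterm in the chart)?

3

Round 0: 000001✓ 000101✓ 000111✓ 010001✓ 010011✓ 011101✓ 011111✓ 100010✓ 100011✓ 100110✓ 101010✓ 101100✓ 101110✓ 110011✓ 110100✓ 111100✓ 111101✓ 111110✓
Round 1: -10011 -11101 0-0001 000-01 0001-1 0100-1 0111-1 1-0011 1-1100✓ 1-1110✓ 10-010✓ 10-110✓ 100-10✓ 10001- 101-10✓ 1011-0✓ 11-100 1111-0✓ 11110-
Round 2: 1-11-0 10--10
PIs = {-10011, -11101, 0-0001, 000-01, 0001-1, 0100-1, 0111-1, 1-0011, 1-11-0, 10--10, 10001-, 11-100, 11110-}
Coverage chart:
  m1: 0-0001,000-01
  m5: 000-01,0001-1
  m7: 0001-1 ←essential
  m17: 0-0001,0100-1
  m19: -10011,0100-1
  m34: 10--10,10001-
  m35: 1-0011,10001-
  m38: 10--10 ←essential
  m42: 10--10 ←essential
  m44: 1-11-0 ←essential
  m46: 1-11-0,10--10
  m51: -10011,1-0011
  m61: -11101,11110-
  m62: 1-11-0 ←essential
Essential: 0001-1, 1-11-0, 10--10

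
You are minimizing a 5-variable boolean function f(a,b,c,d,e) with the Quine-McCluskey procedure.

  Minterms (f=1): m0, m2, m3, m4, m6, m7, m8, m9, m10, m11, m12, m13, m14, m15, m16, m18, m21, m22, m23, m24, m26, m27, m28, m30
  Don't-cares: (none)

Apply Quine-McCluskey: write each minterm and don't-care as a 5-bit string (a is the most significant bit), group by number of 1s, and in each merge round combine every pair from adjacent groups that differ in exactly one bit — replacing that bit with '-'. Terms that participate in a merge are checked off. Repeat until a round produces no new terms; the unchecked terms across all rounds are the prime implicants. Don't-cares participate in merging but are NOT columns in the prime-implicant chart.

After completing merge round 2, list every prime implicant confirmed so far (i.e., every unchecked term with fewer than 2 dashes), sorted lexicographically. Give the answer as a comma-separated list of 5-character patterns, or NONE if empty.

size-2^0 implicants → 00000(✓)  00010(✓)  00011(✓)  00100(✓)  00110(✓)  00111(✓)  01000(✓)  01001(✓)  01010(✓)  01011(✓)  01100(✓)  01101(✓)  01110(✓)  01111(✓)  10000(✓)  10010(✓)  10101(✓)  10110(✓)  10111(✓)  11000(✓)  11010(✓)  11011(✓)  11100(✓)  11110(✓)
size-2^1 implicants → -0000(✓)  -0010(✓)  -0110(✓)  -0111(✓)  -1000(✓)  -1010(✓)  -1011(✓)  -1100(✓)  -1110(✓)  0-000(✓)  0-010(✓)  0-011(✓)  0-100(✓)  0-110(✓)  0-111(✓)  00-00(✓)  00-10(✓)  00-11(✓)  000-0(✓)  0001-(✓)  001-0(✓)  0011-(✓)  01-00(✓)  01-01(✓)  01-10(✓)  01-11(✓)  010-0(✓)  010-1(✓)  0100-(✓)  0101-(✓)  011-0(✓)  011-1(✓)  0110-(✓)  0111-(✓)  1-000(✓)  1-010(✓)  1-110(✓)  10-10(✓)  100-0(✓)  101-1  1011-(✓)  11-00(✓)  11-10(✓)  110-0(✓)  1101-(✓)  111-0(✓)
size-2^2 implicants → --000(✓)  --010(✓)  --110(✓)  -0-10(✓)  -00-0(✓)  -011-  -1-00(✓)  -1-10(✓)  -10-0(✓)  -101-  -11-0(✓)  0--00(✓)  0--10(✓)  0--11(✓)  0-0-0(✓)  0-01-(✓)  0-1-0(✓)  0-11-(✓)  00--0(✓)  00-1-(✓)  01--0(✓)  01--1(✓)  01-0-(✓)  01-1-(✓)  010--(✓)  011--(✓)  1--10(✓)  1-0-0(✓)  11--0(✓)
size-2^3 implicants → ---10  --0-0  -1--0  0---0  0--1-  01---
Unchecked terms (primes): ---10, --0-0, -011-, -1--0, -101-, 0---0, 0--1-, 01---, 101-1

101-1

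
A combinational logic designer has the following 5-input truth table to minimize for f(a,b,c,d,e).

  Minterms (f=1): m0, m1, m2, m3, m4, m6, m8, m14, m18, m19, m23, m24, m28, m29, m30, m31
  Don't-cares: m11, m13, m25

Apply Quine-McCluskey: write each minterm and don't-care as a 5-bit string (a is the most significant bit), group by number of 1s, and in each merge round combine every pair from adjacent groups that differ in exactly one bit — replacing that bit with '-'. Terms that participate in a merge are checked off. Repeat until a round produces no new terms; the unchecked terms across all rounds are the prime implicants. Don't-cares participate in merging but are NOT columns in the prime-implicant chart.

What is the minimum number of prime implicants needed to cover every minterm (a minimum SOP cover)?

Round 0: 00000✓ 00001✓ 00010✓ 00011✓ 00100✓ 00110✓ 01000✓ 01011✓ 01101✓ 01110✓ 10010✓ 10011✓ 10111✓ 11000✓ 11001✓ 11100✓ 11101✓ 11110✓ 11111✓
Round 1: -0010✓ -0011✓ -1000 -1101 -1110 0-000 0-011 0-110 00-00✓ 00-10✓ 000-0✓ 000-1✓ 0000-✓ 0001-✓ 001-0✓ 1-111 10-11 1001-✓ 11-00✓ 11-01✓ 1100-✓ 111-0✓ 111-1✓ 1110-✓ 1111-✓
Round 2: -001- 00--0 000-- 11-0- 111--
PIs = {-001-, -1000, -1101, -1110, 0-000, 0-011, 0-110, 00--0, 000--, 1-111, 10-11, 11-0-, 111--}
Coverage chart:
  m0: 0-000,00--0,000--
  m1: 000-- ←essential
  m2: -001-,00--0,000--
  m3: -001-,0-011,000--
  m4: 00--0 ←essential
  m6: 0-110,00--0
  m8: -1000,0-000
  m14: -1110,0-110
  m18: -001- ←essential
  m19: -001-,10-11
  m23: 1-111,10-11
  m24: -1000,11-0-
  m28: 11-0-,111--
  m29: -1101,11-0-,111--
  m30: -1110,111--
  m31: 1-111,111--
Essential: -001-, 00--0, 000--
Petrick residual → -1000, -1110, 1-111, 11-0-
Min cover (7 terms): b'c'd + bc'd'e' + bcde' + a'b'e' + a'b'c' + acde + abd'

7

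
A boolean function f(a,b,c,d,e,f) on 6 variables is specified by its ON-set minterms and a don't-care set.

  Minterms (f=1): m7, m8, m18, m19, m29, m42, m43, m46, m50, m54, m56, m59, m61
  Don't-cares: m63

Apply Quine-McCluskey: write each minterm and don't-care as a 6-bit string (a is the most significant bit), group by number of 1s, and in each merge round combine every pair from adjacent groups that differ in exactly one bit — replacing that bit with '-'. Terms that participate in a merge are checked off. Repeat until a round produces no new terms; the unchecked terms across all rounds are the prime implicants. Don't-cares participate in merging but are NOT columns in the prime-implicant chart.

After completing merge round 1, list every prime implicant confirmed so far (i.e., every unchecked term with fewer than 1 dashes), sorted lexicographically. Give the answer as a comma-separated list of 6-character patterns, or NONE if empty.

[col 0] 000111, 001000, 010010*, 010011*, 011101*, 101010*, 101011*, 101110*, 110010*, 110110*, 111000, 111011*, 111101*, 111111*
[col 1] -10010, -11101, 01001-, 1-1011, 101-10, 10101-, 110-10, 111-11, 1111-1
Prime implicants: -10010, -11101, 000111, 001000, 01001-, 1-1011, 101-10, 10101-, 110-10, 111-11, 111000, 1111-1

000111, 001000, 111000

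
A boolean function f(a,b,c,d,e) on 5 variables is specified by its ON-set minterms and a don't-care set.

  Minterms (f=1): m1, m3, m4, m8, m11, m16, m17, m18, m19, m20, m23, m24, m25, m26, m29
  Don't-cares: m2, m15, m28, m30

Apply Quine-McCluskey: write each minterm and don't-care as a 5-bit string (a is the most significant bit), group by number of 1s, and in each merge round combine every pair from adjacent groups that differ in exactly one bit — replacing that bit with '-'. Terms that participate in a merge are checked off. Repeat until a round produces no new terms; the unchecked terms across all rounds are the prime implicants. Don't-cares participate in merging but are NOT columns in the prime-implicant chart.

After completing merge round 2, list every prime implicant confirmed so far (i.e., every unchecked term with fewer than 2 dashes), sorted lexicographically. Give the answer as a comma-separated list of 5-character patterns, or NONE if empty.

Round 0: 00001✓ 00010✓ 00011✓ 00100✓ 01000✓ 01011✓ 01111✓ 10000✓ 10001✓ 10010✓ 10011✓ 10100✓ 10111✓ 11000✓ 11001✓ 11010✓ 11100✓ 11101✓ 11110✓
Round 1: -0001✓ -0010✓ -0011✓ -0100 -1000 0-011 000-1✓ 0001-✓ 01-11 1-000✓ 1-001✓ 1-010✓ 1-100✓ 10-00✓ 10-11 100-0✓ 100-1✓ 1000-✓ 1001-✓ 11-00✓ 11-01✓ 11-10✓ 110-0✓ 1100-✓ 111-0✓ 1110-✓
Round 2: -00-1 -001- 1--00 1-0-0 1-00- 100-- 11--0 11-0-
PIs = {-00-1, -001-, -0100, -1000, 0-011, 01-11, 1--00, 1-0-0, 1-00-, 10-11, 100--, 11--0, 11-0-}

-0100, -1000, 0-011, 01-11, 10-11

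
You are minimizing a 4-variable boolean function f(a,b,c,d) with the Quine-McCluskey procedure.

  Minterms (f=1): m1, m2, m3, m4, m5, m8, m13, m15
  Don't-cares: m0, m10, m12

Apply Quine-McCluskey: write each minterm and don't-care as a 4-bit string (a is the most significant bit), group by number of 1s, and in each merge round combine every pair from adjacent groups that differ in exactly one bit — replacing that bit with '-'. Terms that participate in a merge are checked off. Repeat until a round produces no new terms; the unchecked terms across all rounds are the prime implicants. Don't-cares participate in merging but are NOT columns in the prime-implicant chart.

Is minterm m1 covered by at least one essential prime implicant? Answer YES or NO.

size-2^0 implicants → 0000(✓)  0001(✓)  0010(✓)  0011(✓)  0100(✓)  0101(✓)  1000(✓)  1010(✓)  1100(✓)  1101(✓)  1111(✓)
size-2^1 implicants → -000(✓)  -010(✓)  -100(✓)  -101(✓)  0-00(✓)  0-01(✓)  00-0(✓)  00-1(✓)  000-(✓)  001-(✓)  010-(✓)  1-00(✓)  10-0(✓)  11-1  110-(✓)
size-2^2 implicants → --00  -0-0  -10-  0-0-  00--
Unchecked terms (primes): --00, -0-0, -10-, 0-0-, 00--, 11-1
Minterm coverage:
  m1 ⊆ 0-0-,00--
  m2 ⊆ -0-0,00--
  m3 ⊆ 00-- [E]
  m4 ⊆ --00,-10-,0-0-
  m5 ⊆ -10-,0-0-
  m8 ⊆ --00,-0-0
  m13 ⊆ -10-,11-1
  m15 ⊆ 11-1 [E]
E = {00--, 11-1}

YES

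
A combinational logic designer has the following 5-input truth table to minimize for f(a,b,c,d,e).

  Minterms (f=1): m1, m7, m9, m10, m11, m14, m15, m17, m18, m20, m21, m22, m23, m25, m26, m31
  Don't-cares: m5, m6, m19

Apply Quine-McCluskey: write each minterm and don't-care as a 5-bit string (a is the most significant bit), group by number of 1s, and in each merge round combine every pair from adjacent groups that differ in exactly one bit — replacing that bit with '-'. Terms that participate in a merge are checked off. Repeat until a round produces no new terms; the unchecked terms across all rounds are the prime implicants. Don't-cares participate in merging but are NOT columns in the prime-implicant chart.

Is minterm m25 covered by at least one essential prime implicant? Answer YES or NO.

YES

Round 0: 00001✓ 00101✓ 00110✓ 00111✓ 01001✓ 01010✓ 01011✓ 01110✓ 01111✓ 10001✓ 10010✓ 10011✓ 10100✓ 10101✓ 10110✓ 10111✓ 11001✓ 11010✓ 11111✓
Round 1: -0001✓ -0101✓ -0110✓ -0111✓ -1001✓ -1010 -1111✓ 0-001✓ 0-110✓ 0-111✓ 00-01✓ 001-1✓ 0011-✓ 01-10✓ 01-11✓ 010-1 0101-✓ 0111-✓ 1-001✓ 1-010 1-111✓ 10-01✓ 10-10✓ 10-11✓ 100-1✓ 1001-✓ 101-0✓ 101-1✓ 1010-✓ 1011-✓
Round 2: --001 --111 -0-01 -01-1 -011- 0-11- 01-1- 10--1 10-1- 101--
PIs = {--001, --111, -0-01, -01-1, -011-, -1010, 0-11-, 01-1-, 010-1, 1-010, 10--1, 10-1-, 101--}
Coverage chart:
  m1: --001,-0-01
  m7: --111,-01-1,-011-,0-11-
  m9: --001,010-1
  m10: -1010,01-1-
  m11: 01-1-,010-1
  m14: 0-11-,01-1-
  m15: --111,0-11-,01-1-
  m17: --001,-0-01,10--1
  m18: 1-010,10-1-
  m20: 101-- ←essential
  m21: -0-01,-01-1,10--1,101--
  m22: -011-,10-1-,101--
  m23: --111,-01-1,-011-,10--1,10-1-,101--
  m25: --001 ←essential
  m26: -1010,1-010
  m31: --111 ←essential
Essential: --001, --111, 101--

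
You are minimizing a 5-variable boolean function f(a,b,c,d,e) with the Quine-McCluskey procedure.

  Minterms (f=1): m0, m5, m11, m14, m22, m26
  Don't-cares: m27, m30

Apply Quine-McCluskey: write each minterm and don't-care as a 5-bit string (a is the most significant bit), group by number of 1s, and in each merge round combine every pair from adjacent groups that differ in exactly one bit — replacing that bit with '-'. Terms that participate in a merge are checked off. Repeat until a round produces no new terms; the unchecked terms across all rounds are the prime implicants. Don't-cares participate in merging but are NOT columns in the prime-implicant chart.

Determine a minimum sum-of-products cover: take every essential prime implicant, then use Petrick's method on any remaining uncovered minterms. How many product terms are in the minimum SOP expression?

6

[col 0] 00000, 00101, 01011*, 01110*, 10110*, 11010*, 11011*, 11110*
[col 1] -1011, -1110, 1-110, 11-10, 1101-
Prime implicants: -1011, -1110, 00000, 00101, 1-110, 11-10, 1101-
PI chart (minterm → PIs covering it):
  0 | 00000  (sole → essential)
  5 | 00101  (sole → essential)
  11 | -1011  (sole → essential)
  14 | -1110  (sole → essential)
  22 | 1-110  (sole → essential)
  26 | 11-10,1101-
Essential prime implicants: -1011, -1110, 00000, 00101, 1-110
Petrick residual → 11-10
Minimum SOP uses 6 PIs: bc'de + bcde' + a'b'c'd'e' + a'b'cd'e + acde' + abde'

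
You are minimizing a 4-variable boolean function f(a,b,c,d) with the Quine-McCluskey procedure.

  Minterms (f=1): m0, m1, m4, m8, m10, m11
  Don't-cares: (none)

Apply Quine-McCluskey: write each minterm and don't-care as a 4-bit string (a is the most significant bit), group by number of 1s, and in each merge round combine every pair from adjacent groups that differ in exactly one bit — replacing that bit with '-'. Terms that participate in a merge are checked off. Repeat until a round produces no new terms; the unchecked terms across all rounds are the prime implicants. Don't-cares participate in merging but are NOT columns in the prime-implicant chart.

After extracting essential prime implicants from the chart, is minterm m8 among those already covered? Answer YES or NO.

NO

Round 0: 0000✓ 0001✓ 0100✓ 1000✓ 1010✓ 1011✓
Round 1: -000 0-00 000- 10-0 101-
PIs = {-000, 0-00, 000-, 10-0, 101-}
Coverage chart:
  m0: -000,0-00,000-
  m1: 000- ←essential
  m4: 0-00 ←essential
  m8: -000,10-0
  m10: 10-0,101-
  m11: 101- ←essential
Essential: 0-00, 000-, 101-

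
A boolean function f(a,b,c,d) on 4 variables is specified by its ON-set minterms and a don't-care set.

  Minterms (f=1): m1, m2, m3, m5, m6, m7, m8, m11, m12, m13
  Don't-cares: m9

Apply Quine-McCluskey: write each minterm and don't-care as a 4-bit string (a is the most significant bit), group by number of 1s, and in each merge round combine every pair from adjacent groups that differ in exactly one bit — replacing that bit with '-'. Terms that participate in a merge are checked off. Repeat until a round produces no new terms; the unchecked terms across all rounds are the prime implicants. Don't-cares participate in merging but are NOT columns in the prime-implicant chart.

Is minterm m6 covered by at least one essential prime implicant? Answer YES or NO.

YES

size-2^0 implicants → 0001(✓)  0010(✓)  0011(✓)  0101(✓)  0110(✓)  0111(✓)  1000(✓)  1001(✓)  1011(✓)  1100(✓)  1101(✓)
size-2^1 implicants → -001(✓)  -011(✓)  -101(✓)  0-01(✓)  0-10(✓)  0-11(✓)  00-1(✓)  001-(✓)  01-1(✓)  011-(✓)  1-00(✓)  1-01(✓)  10-1(✓)  100-(✓)  110-(✓)
size-2^2 implicants → --01  -0-1  0--1  0-1-  1-0-
Unchecked terms (primes): --01, -0-1, 0--1, 0-1-, 1-0-
Minterm coverage:
  m1 ⊆ --01,-0-1,0--1
  m2 ⊆ 0-1- [E]
  m3 ⊆ -0-1,0--1,0-1-
  m5 ⊆ --01,0--1
  m6 ⊆ 0-1- [E]
  m7 ⊆ 0--1,0-1-
  m8 ⊆ 1-0- [E]
  m11 ⊆ -0-1 [E]
  m12 ⊆ 1-0- [E]
  m13 ⊆ --01,1-0-
E = {-0-1, 0-1-, 1-0-}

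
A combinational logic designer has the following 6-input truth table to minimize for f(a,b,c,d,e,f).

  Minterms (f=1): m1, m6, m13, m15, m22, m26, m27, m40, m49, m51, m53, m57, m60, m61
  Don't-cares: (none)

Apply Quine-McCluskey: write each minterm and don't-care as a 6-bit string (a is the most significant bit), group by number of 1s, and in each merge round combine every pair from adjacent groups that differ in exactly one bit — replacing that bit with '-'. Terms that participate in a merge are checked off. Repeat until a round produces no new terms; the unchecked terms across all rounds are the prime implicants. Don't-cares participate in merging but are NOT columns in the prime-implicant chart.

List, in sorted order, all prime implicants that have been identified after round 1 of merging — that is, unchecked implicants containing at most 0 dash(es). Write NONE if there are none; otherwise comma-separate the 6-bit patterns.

size-2^0 implicants → 000001  000110(✓)  001101(✓)  001111(✓)  010110(✓)  011010(✓)  011011(✓)  101000  110001(✓)  110011(✓)  110101(✓)  111001(✓)  111100(✓)  111101(✓)
size-2^1 implicants → 0-0110  0011-1  01101-  11-001(✓)  11-101(✓)  110-01(✓)  1100-1  111-01(✓)  11110-
size-2^2 implicants → 11--01
Unchecked terms (primes): 0-0110, 000001, 0011-1, 01101-, 101000, 11--01, 1100-1, 11110-

000001, 101000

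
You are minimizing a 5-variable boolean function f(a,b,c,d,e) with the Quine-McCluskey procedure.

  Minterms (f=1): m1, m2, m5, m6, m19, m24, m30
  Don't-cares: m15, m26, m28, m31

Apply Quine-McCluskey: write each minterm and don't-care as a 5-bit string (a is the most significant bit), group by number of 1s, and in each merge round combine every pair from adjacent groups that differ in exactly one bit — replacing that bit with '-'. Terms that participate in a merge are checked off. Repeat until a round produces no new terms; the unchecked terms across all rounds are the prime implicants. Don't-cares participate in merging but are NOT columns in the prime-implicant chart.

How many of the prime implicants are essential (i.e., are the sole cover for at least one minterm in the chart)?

4

size-2^0 implicants → 00001(✓)  00010(✓)  00101(✓)  00110(✓)  01111(✓)  10011  11000(✓)  11010(✓)  11100(✓)  11110(✓)  11111(✓)
size-2^1 implicants → -1111  00-01  00-10  11-00(✓)  11-10(✓)  110-0(✓)  111-0(✓)  1111-
size-2^2 implicants → 11--0
Unchecked terms (primes): -1111, 00-01, 00-10, 10011, 11--0, 1111-
Minterm coverage:
  m1 ⊆ 00-01 [E]
  m2 ⊆ 00-10 [E]
  m5 ⊆ 00-01 [E]
  m6 ⊆ 00-10 [E]
  m19 ⊆ 10011 [E]
  m24 ⊆ 11--0 [E]
  m30 ⊆ 11--0,1111-
E = {00-01, 00-10, 10011, 11--0}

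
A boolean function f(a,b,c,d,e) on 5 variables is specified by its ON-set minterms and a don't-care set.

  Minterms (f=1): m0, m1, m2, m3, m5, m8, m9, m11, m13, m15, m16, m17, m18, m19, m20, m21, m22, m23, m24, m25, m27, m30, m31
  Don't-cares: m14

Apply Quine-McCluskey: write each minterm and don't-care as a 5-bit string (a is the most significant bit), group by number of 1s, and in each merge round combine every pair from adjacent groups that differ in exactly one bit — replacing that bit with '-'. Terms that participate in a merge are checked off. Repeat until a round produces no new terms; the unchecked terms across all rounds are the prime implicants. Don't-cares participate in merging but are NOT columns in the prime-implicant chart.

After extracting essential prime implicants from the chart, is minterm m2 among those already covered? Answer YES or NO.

YES

size-2^0 implicants → 00000(✓)  00001(✓)  00010(✓)  00011(✓)  00101(✓)  01000(✓)  01001(✓)  01011(✓)  01101(✓)  01110(✓)  01111(✓)  10000(✓)  10001(✓)  10010(✓)  10011(✓)  10100(✓)  10101(✓)  10110(✓)  10111(✓)  11000(✓)  11001(✓)  11011(✓)  11110(✓)  11111(✓)
size-2^1 implicants → -0000(✓)  -0001(✓)  -0010(✓)  -0011(✓)  -0101(✓)  -1000(✓)  -1001(✓)  -1011(✓)  -1110(✓)  -1111(✓)  0-000(✓)  0-001(✓)  0-011(✓)  0-101(✓)  00-01(✓)  000-0(✓)  000-1(✓)  0000-(✓)  0001-(✓)  01-01(✓)  01-11(✓)  010-1(✓)  0100-(✓)  011-1(✓)  0111-(✓)  1-000(✓)  1-001(✓)  1-011(✓)  1-110(✓)  1-111(✓)  10-00(✓)  10-01(✓)  10-10(✓)  10-11(✓)  100-0(✓)  100-1(✓)  1000-(✓)  1001-(✓)  101-0(✓)  101-1(✓)  1010-(✓)  1011-(✓)  11-11(✓)  110-1(✓)  1100-(✓)  1111-(✓)
size-2^2 implicants → --000(✓)  --001(✓)  --011(✓)  -0-01  -00-0(✓)  -00-1(✓)  -000-(✓)  -001-(✓)  -1-11  -10-1(✓)  -100-(✓)  -111-  0--01  0-0-1(✓)  0-00-(✓)  000--(✓)  01--1  1--11  1-0-1(✓)  1-00-(✓)  1-11-  10--0(✓)  10--1(✓)  10-0-(✓)  10-1-(✓)  100--(✓)  101--(✓)
size-2^3 implicants → --0-1  --00-  -00--  10---
Unchecked terms (primes): --0-1, --00-, -0-01, -00--, -1-11, -111-, 0--01, 01--1, 1--11, 1-11-, 10---
Minterm coverage:
  m0 ⊆ --00-,-00--
  m1 ⊆ --0-1,--00-,-0-01,-00--,0--01
  m2 ⊆ -00-- [E]
  m3 ⊆ --0-1,-00--
  m5 ⊆ -0-01,0--01
  m8 ⊆ --00- [E]
  m9 ⊆ --0-1,--00-,0--01,01--1
  m11 ⊆ --0-1,-1-11,01--1
  m13 ⊆ 0--01,01--1
  m15 ⊆ -1-11,-111-,01--1
  m16 ⊆ --00-,-00--,10---
  m17 ⊆ --0-1,--00-,-0-01,-00--,10---
  m18 ⊆ -00--,10---
  m19 ⊆ --0-1,-00--,1--11,10---
  m20 ⊆ 10--- [E]
  m21 ⊆ -0-01,10---
  m22 ⊆ 1-11-,10---
  m23 ⊆ 1--11,1-11-,10---
  m24 ⊆ --00- [E]
  m25 ⊆ --0-1,--00-
  m27 ⊆ --0-1,-1-11,1--11
  m30 ⊆ -111-,1-11-
  m31 ⊆ -1-11,-111-,1--11,1-11-
E = {--00-, -00--, 10---}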